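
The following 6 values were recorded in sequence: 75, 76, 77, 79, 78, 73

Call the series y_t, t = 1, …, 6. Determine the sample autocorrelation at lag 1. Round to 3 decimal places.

0.038

Mean ȳ = (75 + 76 + 77 + 79 + 78 + 73)/6 = 76.3333
Numerator Σ_{t=1}^{5}(y_t−ȳ)(y_{t+1}−ȳ) = 0.8889
Denominator Σ(y_t−ȳ)² = 23.3333
r_1 = 0.8889 / 23.3333 = 0.038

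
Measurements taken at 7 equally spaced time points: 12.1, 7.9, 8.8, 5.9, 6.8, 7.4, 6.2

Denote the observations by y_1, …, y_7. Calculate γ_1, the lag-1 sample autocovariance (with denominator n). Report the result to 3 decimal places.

0.246

Mean ȳ = (12.1 + 7.9 + 8.8 + 5.9 + 6.8 + 7.4 + 6.2)/7 = 7.8714
Σ_{t=1}^{6}(y_t−ȳ)(y_{t+1}−ȳ) = 1.7220
γ_1 = 1.7220 / 7 = 0.246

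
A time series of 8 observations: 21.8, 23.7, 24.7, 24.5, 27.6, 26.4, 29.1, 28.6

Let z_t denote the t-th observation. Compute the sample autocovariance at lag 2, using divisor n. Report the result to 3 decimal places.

1.499

Mean z̄ = (21.8 + 23.7 + 24.7 + 24.5 + 27.6 + 26.4 + 29.1 + 28.6)/8 = 25.8000
Deviations: -4.0000, -2.1000, -1.1000, -1.3000, 1.8000, 0.6000, 3.3000, 2.8000
Σ_{t=1}^{6}(z_t−z̄)(z_{t+2}−z̄) = 11.9900
γ_2 = 11.9900 / 8 = 1.499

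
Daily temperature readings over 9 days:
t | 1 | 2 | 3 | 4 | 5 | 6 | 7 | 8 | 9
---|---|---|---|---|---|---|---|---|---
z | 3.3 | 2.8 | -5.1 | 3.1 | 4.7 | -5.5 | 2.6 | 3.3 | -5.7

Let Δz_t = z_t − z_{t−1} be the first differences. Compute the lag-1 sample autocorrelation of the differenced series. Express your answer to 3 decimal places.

First differences Δz: -0.5, -7.9, 8.2, 1.6, -10.2, 8.1, 0.7, -9.0
Mean of differences = -1.1250
Numerator Σ(Δz_t−Δz̄)(Δz_{t+1}−Δz̄) = -147.9831
Denominator Σ(Δz_t−Δz̄)² = 373.4750
r_1(Δz) = -147.9831 / 373.4750 = -0.396

-0.396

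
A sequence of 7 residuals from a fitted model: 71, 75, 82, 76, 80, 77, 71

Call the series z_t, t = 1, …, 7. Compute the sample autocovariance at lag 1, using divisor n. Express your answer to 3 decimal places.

Mean z̄ = (71 + 75 + 82 + 76 + 80 + 77 + 71)/7 = 76.0000
Σ_{t=1}^{6}(z_t−z̄)(z_{t+1}−z̄) = -2.0000
γ_1 = -2.0000 / 7 = -0.286

-0.286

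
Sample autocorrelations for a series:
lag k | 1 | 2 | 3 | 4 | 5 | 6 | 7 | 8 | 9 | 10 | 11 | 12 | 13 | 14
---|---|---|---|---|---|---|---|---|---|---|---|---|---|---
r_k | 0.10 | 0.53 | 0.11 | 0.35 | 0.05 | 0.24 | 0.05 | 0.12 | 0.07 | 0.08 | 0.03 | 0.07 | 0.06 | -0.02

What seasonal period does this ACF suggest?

2

The largest autocorrelation is r_2 = 0.53, with weaker echoes at lags 4 (0.35) and 6 (0.24); the remaining lags stay at or below 0.12.
The dominant spike at lag 2 indicates a seasonal period of 2.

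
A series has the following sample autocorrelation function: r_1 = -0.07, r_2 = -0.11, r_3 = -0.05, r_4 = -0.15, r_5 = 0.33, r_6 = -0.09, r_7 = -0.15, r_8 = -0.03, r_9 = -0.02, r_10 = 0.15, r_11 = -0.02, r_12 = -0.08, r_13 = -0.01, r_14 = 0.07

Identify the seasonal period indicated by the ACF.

The largest autocorrelation is r_5 = 0.33, with a weaker echo at lag 10 (0.15); the remaining lags stay at or below 0.07.
The dominant spike at lag 5 indicates a seasonal period of 5.

5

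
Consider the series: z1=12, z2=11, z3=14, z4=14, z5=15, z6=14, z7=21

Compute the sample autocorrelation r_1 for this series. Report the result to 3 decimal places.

0.108

Mean z̄ = (12 + 11 + 14 + 14 + 15 + 14 + 21)/7 = 14.4286
Deviations from mean: -2.4286, -3.4286, -0.4286, -0.4286, 0.5714, -0.4286, 6.5714
Numerator Σ_{t=1}^{6}(z_t−z̄)(z_{t+1}−z̄) = 6.6735
Denominator Σ(z_t−z̄)² = 61.7143
r_1 = 6.6735 / 61.7143 = 0.108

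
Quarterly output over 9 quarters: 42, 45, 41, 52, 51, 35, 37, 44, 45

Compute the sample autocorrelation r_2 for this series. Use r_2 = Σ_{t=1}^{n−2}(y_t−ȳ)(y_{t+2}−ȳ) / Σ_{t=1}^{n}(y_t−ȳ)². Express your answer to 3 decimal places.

-0.535

Mean ȳ = (42 + 45 + 41 + 52 + 51 + 35 + 37 + 44 + 45)/9 = 43.5556
Σ(y_t−ȳ)(y_{t+2}−ȳ) = (3.9753) + (12.1975) + (-19.0247) + (-72.2469) + (-48.8025) + (-3.8025) + (-9.4691) = -137.1728
Denominator Σ(y_t−ȳ)² = 256.2222
r_2 = -137.1728 / 256.2222 = -0.535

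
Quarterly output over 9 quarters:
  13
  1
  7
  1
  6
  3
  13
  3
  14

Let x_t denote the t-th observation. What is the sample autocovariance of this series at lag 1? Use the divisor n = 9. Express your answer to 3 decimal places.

Mean x̄ = (13 + 1 + 7 + 1 + 6 + 3 + 13 + 3 + 14)/9 = 6.7778
Σ_{t=1}^{8}(x_t−x̄)(x_{t+1}−x̄) = -105.3827
γ_1 = -105.3827 / 9 = -11.709

-11.709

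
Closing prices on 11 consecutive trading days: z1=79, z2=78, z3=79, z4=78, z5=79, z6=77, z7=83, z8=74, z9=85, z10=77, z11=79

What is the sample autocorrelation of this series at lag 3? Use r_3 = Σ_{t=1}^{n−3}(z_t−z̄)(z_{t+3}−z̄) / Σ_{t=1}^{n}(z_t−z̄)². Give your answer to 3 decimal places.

-0.281

Mean z̄ = (79 + 78 + 79 + 78 + 79 + 77 + 83 + 74 + 85 + 77 + 79)/11 = 78.9091
Numerator Σ_{t=1}^{8}(z_t−z̄)(z_{t+3}−z̄) = -24.3884
Denominator Σ(z_t−z̄)² = 86.9091
r_3 = -24.3884 / 86.9091 = -0.281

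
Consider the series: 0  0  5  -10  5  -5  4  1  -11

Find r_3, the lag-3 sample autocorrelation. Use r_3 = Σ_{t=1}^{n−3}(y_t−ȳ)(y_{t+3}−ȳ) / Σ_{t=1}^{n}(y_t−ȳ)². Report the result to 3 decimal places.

-0.072

Mean ȳ = (0 + 0 + 5 − 10 + 5 − 5 + 4 + 1 − 11)/9 = -1.2222
Numerator Σ_{t=1}^{6}(y_t−ȳ)(y_{t+3}−ȳ) = -21.7037
Denominator Σ(y_t−ȳ)² = 299.5556
r_3 = -21.7037 / 299.5556 = -0.072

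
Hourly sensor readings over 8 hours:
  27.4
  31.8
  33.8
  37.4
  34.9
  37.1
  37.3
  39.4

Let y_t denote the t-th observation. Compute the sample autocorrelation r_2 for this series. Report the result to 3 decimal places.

Mean ȳ = (27.4 + 31.8 + 33.8 + 37.4 + 34.9 + 37.1 + 37.3 + 39.4)/8 = 34.8875
Σ(y_t−ȳ)(y_{t+2}−ȳ) = (8.1427) + (-7.7573) + (-0.0136) + (5.5589) + (0.0302) + (9.9839) = 15.9447
Denominator Σ(y_t−ȳ)² = 104.1688
r_2 = 15.9447 / 104.1688 = 0.153

0.153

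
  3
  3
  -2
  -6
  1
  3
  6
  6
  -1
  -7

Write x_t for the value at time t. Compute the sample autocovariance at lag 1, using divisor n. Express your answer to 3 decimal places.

Mean x̄ = (3 + 3 − 2 − 6 + 1 + 3 + 6 + 6 − 1 − 7)/10 = 0.6000
Σ_{t=1}^{9}(x_t−x̄)(x_{t+1}−x̄) = 60.6400
γ_1 = 60.6400 / 10 = 6.064

6.064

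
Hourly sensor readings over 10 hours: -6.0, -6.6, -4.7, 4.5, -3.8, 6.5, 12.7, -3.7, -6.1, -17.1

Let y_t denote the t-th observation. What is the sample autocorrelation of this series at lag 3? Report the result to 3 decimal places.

-0.300

Mean ȳ = (-6.0 − 6.6 − 4.7 + 4.5 − 3.8 + 6.5 + 12.7 − 3.7 − 6.1 − 17.1)/10 = -2.4300
Numerator Σ_{t=1}^{7}(y_t−ȳ)(y_{t+3}−ȳ) = -187.4377
Denominator Σ(y_t−ȳ)² = 624.1410
r_3 = -187.4377 / 624.1410 = -0.300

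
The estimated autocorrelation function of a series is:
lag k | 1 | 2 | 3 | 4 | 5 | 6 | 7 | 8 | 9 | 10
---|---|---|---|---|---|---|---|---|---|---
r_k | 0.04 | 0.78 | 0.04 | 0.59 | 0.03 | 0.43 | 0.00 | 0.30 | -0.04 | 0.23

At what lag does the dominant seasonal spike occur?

The largest autocorrelation is r_2 = 0.78, with weaker echoes at lags 4 (0.59), 6 (0.43), 8 (0.30) and 10 (0.23); the remaining lags stay at or below 0.04.
The dominant spike at lag 2 indicates a seasonal period of 2.

2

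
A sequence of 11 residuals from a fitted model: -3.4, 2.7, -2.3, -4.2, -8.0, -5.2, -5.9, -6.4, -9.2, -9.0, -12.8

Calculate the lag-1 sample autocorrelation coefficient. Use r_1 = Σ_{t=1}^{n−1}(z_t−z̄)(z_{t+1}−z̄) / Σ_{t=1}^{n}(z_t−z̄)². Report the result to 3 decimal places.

0.509

Mean z̄ = (-3.4 + 2.7 − 2.3 − 4.2 − 8.0 − 5.2 − 5.9 − 6.4 − 9.2 − 9.0 − 12.8)/11 = -5.7909
Numerator Σ_{t=1}^{10}(z_t−z̄)(z_{t+1}−z̄) = 86.1872
Denominator Σ(z_t−z̄)² = 169.1891
r_1 = 86.1872 / 169.1891 = 0.509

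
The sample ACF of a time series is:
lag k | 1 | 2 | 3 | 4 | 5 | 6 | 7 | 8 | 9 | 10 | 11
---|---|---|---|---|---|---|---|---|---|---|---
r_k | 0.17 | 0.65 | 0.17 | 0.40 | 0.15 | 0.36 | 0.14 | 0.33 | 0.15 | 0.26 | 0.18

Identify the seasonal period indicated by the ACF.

2

The largest autocorrelation is r_2 = 0.65, with weaker echoes at lags 4 (0.40), 6 (0.36), 8 (0.33) and 10 (0.26); the remaining lags stay at or below 0.18.
The dominant spike at lag 2 indicates a seasonal period of 2.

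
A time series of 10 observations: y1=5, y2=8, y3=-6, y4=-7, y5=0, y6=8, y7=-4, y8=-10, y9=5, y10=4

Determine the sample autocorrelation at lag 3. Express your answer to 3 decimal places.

Mean ȳ = (5 + 8 − 6 − 7 + 0 + 8 − 4 − 10 + 5 + 4)/10 = 0.3000
Numerator Σ_{t=1}^{7}(y_t−ȳ)(y_{t+3}−ȳ) = -30.3700
Denominator Σ(y_t−ȳ)² = 394.1000
r_3 = -30.3700 / 394.1000 = -0.077

-0.077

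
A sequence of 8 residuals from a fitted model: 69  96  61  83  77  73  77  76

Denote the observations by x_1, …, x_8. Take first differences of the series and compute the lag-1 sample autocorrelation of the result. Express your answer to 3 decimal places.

-0.730

First differences Δx: 27, -35, 22, -6, -4, 4, -1
Mean of differences = 1.0000
Numerator Σ(Δx_t−Δx̄)(Δx_{t+1}−Δx̄) = -1825.0000
Denominator Σ(Δx_t−Δx̄)² = 2500.0000
r_1(Δx) = -1825.0000 / 2500.0000 = -0.730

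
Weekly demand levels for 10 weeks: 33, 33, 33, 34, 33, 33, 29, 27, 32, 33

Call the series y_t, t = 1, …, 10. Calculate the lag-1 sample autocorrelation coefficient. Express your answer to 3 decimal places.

Mean ȳ = (33 + 33 + 33 + 34 + 33 + 33 + 29 + 27 + 32 + 33)/10 = 32.0000
Numerator Σ_{t=1}^{9}(y_t−ȳ)(y_{t+1}−ȳ) = 19.0000
Denominator Σ(y_t−ȳ)² = 44.0000
r_1 = 19.0000 / 44.0000 = 0.432

0.432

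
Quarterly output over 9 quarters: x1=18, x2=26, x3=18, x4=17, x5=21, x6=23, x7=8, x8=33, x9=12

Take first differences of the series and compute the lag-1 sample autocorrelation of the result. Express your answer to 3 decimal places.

-0.681

First differences Δx: 8, -8, -1, 4, 2, -15, 25, -21
Mean of differences = -0.7500
Numerator Σ(Δx_t−Δx̄)(Δx_{t+1}−Δx̄) = -977.3125
Denominator Σ(Δx_t−Δx̄)² = 1435.5000
r_1(Δx) = -977.3125 / 1435.5000 = -0.681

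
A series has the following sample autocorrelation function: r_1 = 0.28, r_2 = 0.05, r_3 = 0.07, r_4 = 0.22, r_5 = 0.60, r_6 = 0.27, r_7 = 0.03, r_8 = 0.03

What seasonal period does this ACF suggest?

5

The largest autocorrelation is r_5 = 0.60; the remaining lags stay at or below 0.28. The elevated value at lag 1 (0.28), dropping to 0.05 at lag 2, reflects decaying short-term dependence rather than seasonality.
The dominant spike at lag 5 indicates a seasonal period of 5.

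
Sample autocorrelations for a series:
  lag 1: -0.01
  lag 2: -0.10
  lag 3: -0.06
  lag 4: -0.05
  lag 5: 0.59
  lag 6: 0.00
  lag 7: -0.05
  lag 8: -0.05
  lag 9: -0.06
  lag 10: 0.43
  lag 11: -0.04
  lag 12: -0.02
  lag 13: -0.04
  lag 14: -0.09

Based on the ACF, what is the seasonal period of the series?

The largest autocorrelation is r_5 = 0.59, with a weaker echo at lag 10 (0.43); the remaining lags stay at or below 0.00.
The dominant spike at lag 5 indicates a seasonal period of 5.

5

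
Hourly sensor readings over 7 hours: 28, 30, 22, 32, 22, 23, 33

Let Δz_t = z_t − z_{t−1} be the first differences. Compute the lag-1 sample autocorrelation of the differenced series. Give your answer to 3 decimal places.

-0.523

First differences Δz: 2, -8, 10, -10, 1, 10
Mean of differences = 0.8333
Numerator Σ(Δz_t−Δz̄)(Δz_{t+1}−Δz̄) = -190.8611
Denominator Σ(Δz_t−Δz̄)² = 364.8333
r_1(Δz) = -190.8611 / 364.8333 = -0.523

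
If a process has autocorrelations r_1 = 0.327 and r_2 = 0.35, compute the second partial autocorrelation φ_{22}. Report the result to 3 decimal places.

0.272

φ_{22} = (r_2 − r_1²) / (1 − r_1²)
r_1² = (0.327)² = 0.106929
Numerator = 0.35 − 0.1069 = 0.2431; denominator = 1 − 0.1069 = 0.8931
φ_{22} = 0.2431 / 0.8931 = 0.272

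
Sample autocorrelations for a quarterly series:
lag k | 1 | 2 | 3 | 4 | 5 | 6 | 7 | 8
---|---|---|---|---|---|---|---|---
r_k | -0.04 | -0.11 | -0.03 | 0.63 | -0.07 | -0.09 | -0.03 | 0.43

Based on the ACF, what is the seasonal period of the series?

4

The largest autocorrelation is r_4 = 0.63, with a weaker echo at lag 8 (0.43); the remaining lags stay at or below -0.03.
The dominant spike at lag 4 indicates a seasonal period of 4.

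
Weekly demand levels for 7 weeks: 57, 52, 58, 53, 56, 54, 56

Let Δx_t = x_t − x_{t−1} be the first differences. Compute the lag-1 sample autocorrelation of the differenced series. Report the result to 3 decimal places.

-0.824

First differences Δx: -5, 6, -5, 3, -2, 2
Mean of differences = -0.1667
Numerator Σ(Δx_t−Δx̄)(Δx_{t+1}−Δx̄) = -84.6944
Denominator Σ(Δx_t−Δx̄)² = 102.8333
r_1(Δx) = -84.6944 / 102.8333 = -0.824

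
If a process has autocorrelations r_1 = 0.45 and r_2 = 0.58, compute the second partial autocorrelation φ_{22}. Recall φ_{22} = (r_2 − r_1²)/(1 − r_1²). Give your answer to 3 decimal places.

0.473

φ_{22} = (r_2 − r_1²) / (1 − r_1²)
r_1² = (0.45)² = 0.2025
Numerator = 0.58 − 0.2025 = 0.3775; denominator = 1 − 0.2025 = 0.7975
φ_{22} = 0.3775 / 0.7975 = 0.473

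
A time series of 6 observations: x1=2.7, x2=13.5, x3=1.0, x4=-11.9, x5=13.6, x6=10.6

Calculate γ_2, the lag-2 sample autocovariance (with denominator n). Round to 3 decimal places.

-44.208

Mean x̄ = (2.7 + 13.5 + 1.0 − 11.9 + 13.6 + 10.6)/6 = 4.9167
Σ_{t=1}^{4}(x_t−x̄)(x_{t+2}−x̄) = -265.2456
γ_2 = -265.2456 / 6 = -44.208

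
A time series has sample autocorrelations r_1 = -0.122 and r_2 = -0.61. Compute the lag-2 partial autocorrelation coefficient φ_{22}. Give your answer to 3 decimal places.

-0.634

φ_{22} = (r_2 − r_1²) / (1 − r_1²)
r_1² = (-0.122)² = 0.014884
Numerator = -0.61 − 0.0149 = -0.6249; denominator = 1 − 0.0149 = 0.9851
φ_{22} = -0.6249 / 0.9851 = -0.634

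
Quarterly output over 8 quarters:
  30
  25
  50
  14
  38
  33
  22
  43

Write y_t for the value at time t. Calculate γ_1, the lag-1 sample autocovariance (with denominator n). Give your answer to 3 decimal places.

-82.408

Mean ȳ = (30 + 25 + 50 + 14 + 38 + 33 + 22 + 43)/8 = 31.8750
Deviations: -1.8750, -6.8750, 18.1250, -17.8750, 6.1250, 1.1250, -9.8750, 11.1250
Σ_{t=1}^{7}(y_t−ȳ)(y_{t+1}−ȳ) = -659.2656
γ_1 = -659.2656 / 8 = -82.408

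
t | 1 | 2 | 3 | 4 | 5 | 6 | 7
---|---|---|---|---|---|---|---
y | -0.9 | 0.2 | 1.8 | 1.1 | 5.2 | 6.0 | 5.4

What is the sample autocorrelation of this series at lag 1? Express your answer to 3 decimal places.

0.550

Mean ȳ = (-0.9 + 0.2 + 1.8 + 1.1 + 5.2 + 6.0 + 5.4)/7 = 2.6857
Deviations from mean: -3.5857, -2.4857, -0.8857, -1.5857, 2.5143, 3.3143, 2.7143
Numerator Σ_{t=1}^{6}(y_t−ȳ)(y_{t+1}−ȳ) = 25.8612
Denominator Σ(y_t−ȳ)² = 47.0086
r_1 = 25.8612 / 47.0086 = 0.550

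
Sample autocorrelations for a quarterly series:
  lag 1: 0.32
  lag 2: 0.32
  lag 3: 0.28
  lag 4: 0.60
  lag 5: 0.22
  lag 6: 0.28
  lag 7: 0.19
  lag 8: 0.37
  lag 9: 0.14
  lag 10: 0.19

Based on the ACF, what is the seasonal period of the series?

4

The largest autocorrelation is r_4 = 0.60, with a weaker echo at lag 8 (0.37); the remaining lags stay at or below 0.32.
The dominant spike at lag 4 indicates a seasonal period of 4.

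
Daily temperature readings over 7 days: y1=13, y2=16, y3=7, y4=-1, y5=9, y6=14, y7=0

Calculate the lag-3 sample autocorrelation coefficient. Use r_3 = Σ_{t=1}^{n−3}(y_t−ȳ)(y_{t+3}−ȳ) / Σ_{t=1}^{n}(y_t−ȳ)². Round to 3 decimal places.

Mean ȳ = (13 + 16 + 7 − 1 + 9 + 14 + 0)/7 = 8.2857
Deviations from mean: 4.7143, 7.7143, -1.2857, -9.2857, 0.7143, 5.7143, -8.2857
Σ(y_t−ȳ)(y_{t+3}−ȳ) = (-43.7755) + (5.5102) + (-7.3469) + (76.9388) = 31.3265
Denominator Σ(y_t−ȳ)² = 271.4286
r_3 = 31.3265 / 271.4286 = 0.115

0.115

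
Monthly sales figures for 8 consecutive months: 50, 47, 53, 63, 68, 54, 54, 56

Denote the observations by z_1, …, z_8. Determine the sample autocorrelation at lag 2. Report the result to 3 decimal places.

-0.350

Mean z̄ = (50 + 47 + 53 + 63 + 68 + 54 + 54 + 56)/8 = 55.6250
Σ(z_t−z̄)(z_{t+2}−z̄) = (14.7656) + (-63.6094) + (-32.4844) + (-11.9844) + (-20.1094) + (-0.6094) = -114.0313
Denominator Σ(z_t−z̄)² = 325.8750
r_2 = -114.0313 / 325.8750 = -0.350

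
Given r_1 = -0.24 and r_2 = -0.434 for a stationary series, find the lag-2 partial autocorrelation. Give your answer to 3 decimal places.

φ_{22} = (r_2 − r_1²) / (1 − r_1²)
r_1² = (-0.24)² = 0.0576
Numerator = -0.434 − 0.0576 = -0.4916; denominator = 1 − 0.0576 = 0.9424
φ_{22} = -0.4916 / 0.9424 = -0.522

-0.522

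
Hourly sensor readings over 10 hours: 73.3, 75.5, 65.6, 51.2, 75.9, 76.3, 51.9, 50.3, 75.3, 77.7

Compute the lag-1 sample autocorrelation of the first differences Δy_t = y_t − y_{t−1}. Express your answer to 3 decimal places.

-0.082

First differences Δy: 2.2, -9.9, -14.4, 24.7, 0.4, -24.4, -1.6, 25.0, 2.4
Mean of differences = 0.4889
Numerator Σ(Δy_t−Δȳ)(Δy_{t+1}−Δȳ) = -175.8812
Denominator Σ(Δy_t−Δȳ)² = 2146.9889
r_1(Δy) = -175.8812 / 2146.9889 = -0.082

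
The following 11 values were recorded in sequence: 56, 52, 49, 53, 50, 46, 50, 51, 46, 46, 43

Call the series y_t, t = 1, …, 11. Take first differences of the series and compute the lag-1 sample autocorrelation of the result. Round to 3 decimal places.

First differences Δy: -4, -3, 4, -3, -4, 4, 1, -5, 0, -3
Mean of differences = -1.3000
Numerator Σ(Δy_t−Δȳ)(Δy_{t+1}−Δȳ) = -26.4900
Denominator Σ(Δy_t−Δȳ)² = 100.1000
r_1(Δy) = -26.4900 / 100.1000 = -0.265

-0.265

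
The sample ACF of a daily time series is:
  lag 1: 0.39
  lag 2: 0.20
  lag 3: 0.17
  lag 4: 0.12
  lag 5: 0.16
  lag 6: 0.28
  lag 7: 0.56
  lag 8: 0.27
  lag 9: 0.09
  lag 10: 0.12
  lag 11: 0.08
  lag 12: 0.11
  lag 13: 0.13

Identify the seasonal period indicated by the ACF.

The largest autocorrelation is r_7 = 0.56; the remaining lags stay at or below 0.39. The elevated value at lag 1 (0.39), dropping to 0.20 at lag 2, reflects decaying short-term dependence rather than seasonality.
The dominant spike at lag 7 indicates a seasonal period of 7.

7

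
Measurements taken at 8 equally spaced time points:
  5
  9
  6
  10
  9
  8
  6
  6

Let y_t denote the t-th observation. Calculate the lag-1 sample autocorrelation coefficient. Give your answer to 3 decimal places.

Mean ȳ = (5 + 9 + 6 + 10 + 9 + 8 + 6 + 6)/8 = 7.3750
Deviations from mean: -2.3750, 1.6250, -1.3750, 2.6250, 1.6250, 0.6250, -1.3750, -1.3750
Σ(y_t−ȳ)(y_{t+1}−ȳ) = (-3.8594) + (-2.2344) + (-3.6094) + (4.2656) + (1.0156) + (-0.8594) + (1.8906) = -3.3906
Denominator Σ(y_t−ȳ)² = 23.8750
r_1 = -3.3906 / 23.8750 = -0.142

-0.142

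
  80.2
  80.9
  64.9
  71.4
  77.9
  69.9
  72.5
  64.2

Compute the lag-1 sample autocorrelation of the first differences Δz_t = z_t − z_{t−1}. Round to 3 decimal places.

-0.432

First differences Δz: 0.7, -16.0, 6.5, 6.5, -8.0, 2.6, -8.3
Mean of differences = -2.2857
Numerator Σ(Δz_t−Δz̄)(Δz_{t+1}−Δz̄) = -191.7545
Denominator Σ(Δz_t−Δz̄)² = 444.0686
r_1(Δz) = -191.7545 / 444.0686 = -0.432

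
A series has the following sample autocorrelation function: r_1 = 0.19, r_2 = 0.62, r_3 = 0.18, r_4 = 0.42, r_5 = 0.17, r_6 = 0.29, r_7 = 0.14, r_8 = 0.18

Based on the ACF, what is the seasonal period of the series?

2

The largest autocorrelation is r_2 = 0.62, with weaker echoes at lags 4 (0.42) and 6 (0.29); the remaining lags stay at or below 0.19.
The dominant spike at lag 2 indicates a seasonal period of 2.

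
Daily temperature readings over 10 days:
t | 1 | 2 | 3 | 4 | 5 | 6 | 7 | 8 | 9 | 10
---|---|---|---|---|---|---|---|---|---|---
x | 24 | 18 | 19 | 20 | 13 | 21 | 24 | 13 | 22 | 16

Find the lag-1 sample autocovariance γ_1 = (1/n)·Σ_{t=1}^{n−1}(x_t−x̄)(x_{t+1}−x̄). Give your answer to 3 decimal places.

-7.000

Mean x̄ = (24 + 18 + 19 + 20 + 13 + 21 + 24 + 13 + 22 + 16)/10 = 19.0000
Σ_{t=1}^{9}(x_t−x̄)(x_{t+1}−x̄) = -70.0000
γ_1 = -70.0000 / 10 = -7.000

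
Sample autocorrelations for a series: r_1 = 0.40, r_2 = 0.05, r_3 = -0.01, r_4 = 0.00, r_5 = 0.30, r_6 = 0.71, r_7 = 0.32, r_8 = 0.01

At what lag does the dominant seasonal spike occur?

The largest autocorrelation is r_6 = 0.71; the remaining lags stay at or below 0.40. The elevated value at lag 1 (0.40), dropping to 0.05 at lag 2, reflects decaying short-term dependence rather than seasonality.
The dominant spike at lag 6 indicates a seasonal period of 6.

6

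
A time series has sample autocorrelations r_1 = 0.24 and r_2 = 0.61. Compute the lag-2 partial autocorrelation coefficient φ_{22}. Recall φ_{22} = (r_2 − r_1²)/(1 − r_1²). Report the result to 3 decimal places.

φ_{22} = (r_2 − r_1²) / (1 − r_1²)
r_1² = (0.24)² = 0.0576
Numerator = 0.61 − 0.0576 = 0.5524; denominator = 1 − 0.0576 = 0.9424
φ_{22} = 0.5524 / 0.9424 = 0.586

0.586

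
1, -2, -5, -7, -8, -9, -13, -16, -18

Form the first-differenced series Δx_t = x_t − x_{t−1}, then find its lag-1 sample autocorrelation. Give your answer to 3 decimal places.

0.141

First differences Δx: -3, -3, -2, -1, -1, -4, -3, -2
Mean of differences = -2.3750
Numerator Σ(Δx_t−Δx̄)(Δx_{t+1}−Δx̄) = 1.1094
Denominator Σ(Δx_t−Δx̄)² = 7.8750
r_1(Δx) = 1.1094 / 7.8750 = 0.141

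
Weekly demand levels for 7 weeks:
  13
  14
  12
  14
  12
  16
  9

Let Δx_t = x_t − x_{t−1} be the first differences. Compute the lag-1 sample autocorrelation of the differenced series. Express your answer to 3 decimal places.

-0.599

First differences Δx: 1, -2, 2, -2, 4, -7
Mean of differences = -0.6667
Numerator Σ(Δx_t−Δx̄)(Δx_{t+1}−Δx̄) = -45.1111
Denominator Σ(Δx_t−Δx̄)² = 75.3333
r_1(Δx) = -45.1111 / 75.3333 = -0.599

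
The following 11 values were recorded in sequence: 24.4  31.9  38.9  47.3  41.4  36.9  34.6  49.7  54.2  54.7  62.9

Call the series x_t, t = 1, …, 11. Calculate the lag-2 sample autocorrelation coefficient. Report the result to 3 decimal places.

0.143

Mean x̄ = (24.4 + 31.9 + 38.9 + 47.3 + 41.4 + 36.9 + 34.6 + 49.7 + 54.2 + 54.7 + 62.9)/11 = 43.3545
Numerator Σ_{t=1}^{9}(x_t−x̄)(x_{t+2}−x̄) = 187.6595
Denominator Σ(x_t−x̄)² = 1316.6473
r_2 = 187.6595 / 1316.6473 = 0.143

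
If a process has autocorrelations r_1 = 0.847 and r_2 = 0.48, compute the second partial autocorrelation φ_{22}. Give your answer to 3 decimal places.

-0.840

φ_{22} = (r_2 − r_1²) / (1 − r_1²)
r_1² = (0.847)² = 0.717409
Numerator = 0.48 − 0.7174 = -0.2374; denominator = 1 − 0.7174 = 0.2826
φ_{22} = -0.2374 / 0.2826 = -0.840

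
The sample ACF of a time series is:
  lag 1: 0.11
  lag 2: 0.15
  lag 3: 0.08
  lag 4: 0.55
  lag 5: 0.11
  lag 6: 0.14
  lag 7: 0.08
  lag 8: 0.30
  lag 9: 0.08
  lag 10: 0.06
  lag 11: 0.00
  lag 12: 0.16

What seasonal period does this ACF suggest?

The largest autocorrelation is r_4 = 0.55, with weaker echoes at lags 8 (0.30) and 12 (0.16); the remaining lags stay at or below 0.15.
The dominant spike at lag 4 indicates a seasonal period of 4.

4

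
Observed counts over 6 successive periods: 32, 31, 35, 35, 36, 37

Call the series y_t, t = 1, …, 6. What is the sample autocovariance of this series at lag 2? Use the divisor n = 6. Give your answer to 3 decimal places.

-0.148

Mean ȳ = (32 + 31 + 35 + 35 + 36 + 37)/6 = 34.3333
Deviations: -2.3333, -3.3333, 0.6667, 0.6667, 1.6667, 2.6667
Σ_{t=1}^{4}(y_t−ȳ)(y_{t+2}−ȳ) = -0.8889
γ_2 = -0.8889 / 6 = -0.148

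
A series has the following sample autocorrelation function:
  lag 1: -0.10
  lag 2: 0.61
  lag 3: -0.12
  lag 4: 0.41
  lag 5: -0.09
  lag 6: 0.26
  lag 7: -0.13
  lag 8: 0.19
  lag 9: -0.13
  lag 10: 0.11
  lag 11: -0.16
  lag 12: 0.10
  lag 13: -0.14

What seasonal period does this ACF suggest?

The largest autocorrelation is r_2 = 0.61, with weaker echoes at lags 4 (0.41), 6 (0.26) and 8 (0.19); the remaining lags stay at or below 0.11.
The dominant spike at lag 2 indicates a seasonal period of 2.

2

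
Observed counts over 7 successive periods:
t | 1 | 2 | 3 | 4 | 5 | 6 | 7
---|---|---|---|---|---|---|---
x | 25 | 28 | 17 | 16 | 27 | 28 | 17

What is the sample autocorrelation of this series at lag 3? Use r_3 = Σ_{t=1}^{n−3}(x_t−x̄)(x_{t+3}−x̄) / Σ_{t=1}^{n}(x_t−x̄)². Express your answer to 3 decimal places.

Mean x̄ = (25 + 28 + 17 + 16 + 27 + 28 + 17)/7 = 22.5714
Numerator Σ_{t=1}^{4}(x_t−x̄)(x_{t+3}−x̄) = 14.4490
Denominator Σ(x_t−x̄)² = 189.7143
r_3 = 14.4490 / 189.7143 = 0.076

0.076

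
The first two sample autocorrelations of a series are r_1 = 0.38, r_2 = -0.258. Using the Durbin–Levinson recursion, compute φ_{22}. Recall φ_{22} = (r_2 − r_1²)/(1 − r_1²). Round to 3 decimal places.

-0.470

φ_{22} = (r_2 − r_1²) / (1 − r_1²)
r_1² = (0.38)² = 0.1444
Numerator = -0.258 − 0.1444 = -0.4024; denominator = 1 − 0.1444 = 0.8556
φ_{22} = -0.4024 / 0.8556 = -0.470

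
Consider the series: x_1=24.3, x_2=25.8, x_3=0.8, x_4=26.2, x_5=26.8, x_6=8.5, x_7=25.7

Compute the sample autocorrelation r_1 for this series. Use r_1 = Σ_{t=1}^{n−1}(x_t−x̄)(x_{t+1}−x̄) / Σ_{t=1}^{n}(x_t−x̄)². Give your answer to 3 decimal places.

-0.463

Mean x̄ = (24.3 + 25.8 + 0.8 + 26.2 + 26.8 + 8.5 + 25.7)/7 = 19.7286
Deviations from mean: 4.5714, 6.0714, -18.9286, 6.4714, 7.0714, -11.2286, 5.9714
Numerator Σ_{t=1}^{6}(x_t−x̄)(x_{t+1}−x̄) = -310.3537
Denominator Σ(x_t−x̄)² = 669.6743
r_1 = -310.3537 / 669.6743 = -0.463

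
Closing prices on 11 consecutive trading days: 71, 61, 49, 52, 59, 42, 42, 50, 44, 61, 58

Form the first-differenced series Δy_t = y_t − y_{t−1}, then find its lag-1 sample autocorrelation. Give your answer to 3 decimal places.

First differences Δy: -10, -12, 3, 7, -17, 0, 8, -6, 17, -3
Mean of differences = -1.3000
Numerator Σ(Δy_t−Δȳ)(Δy_{t+1}−Δȳ) = -216.6900
Denominator Σ(Δy_t−Δȳ)² = 972.1000
r_1(Δy) = -216.6900 / 972.1000 = -0.223

-0.223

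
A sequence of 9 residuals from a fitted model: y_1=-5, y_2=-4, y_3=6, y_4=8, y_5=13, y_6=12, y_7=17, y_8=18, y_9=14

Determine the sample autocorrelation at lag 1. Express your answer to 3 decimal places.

0.658

Mean ȳ = (-5 − 4 + 6 + 8 + 13 + 12 + 17 + 18 + 14)/9 = 8.7778
Numerator Σ_{t=1}^{8}(y_t−ȳ)(y_{t+1}−ȳ) = 374.5062
Denominator Σ(y_t−ȳ)² = 569.5556
r_1 = 374.5062 / 569.5556 = 0.658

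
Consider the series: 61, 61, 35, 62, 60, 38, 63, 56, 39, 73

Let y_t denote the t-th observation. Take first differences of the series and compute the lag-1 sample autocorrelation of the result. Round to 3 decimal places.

First differences Δy: 0, -26, 27, -2, -22, 25, -7, -17, 34
Mean of differences = 1.3333
Numerator Σ(Δy_t−Δȳ)(Δy_{t+1}−Δȳ) = -1868.4444
Denominator Σ(Δy_t−Δȳ)² = 3996.0000
r_1(Δy) = -1868.4444 / 3996.0000 = -0.468

-0.468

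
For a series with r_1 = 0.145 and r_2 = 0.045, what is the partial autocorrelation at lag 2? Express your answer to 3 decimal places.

φ_{22} = (r_2 − r_1²) / (1 − r_1²)
r_1² = (0.145)² = 0.021025
Numerator = 0.045 − 0.0210 = 0.0240; denominator = 1 − 0.0210 = 0.9790
φ_{22} = 0.0240 / 0.9790 = 0.024

0.024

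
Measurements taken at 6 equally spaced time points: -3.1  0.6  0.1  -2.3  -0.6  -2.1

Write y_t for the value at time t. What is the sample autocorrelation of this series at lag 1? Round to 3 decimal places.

Mean ȳ = (-3.1 + 0.6 + 0.1 − 2.3 − 0.6 − 2.1)/6 = -1.2333
Deviations from mean: -1.8667, 1.8333, 1.3333, -1.0667, 0.6333, -0.8667
Numerator Σ_{t=1}^{5}(y_t−ȳ)(y_{t+1}−ȳ) = -3.6244
Denominator Σ(y_t−ȳ)² = 10.9133
r_1 = -3.6244 / 10.9133 = -0.332

-0.332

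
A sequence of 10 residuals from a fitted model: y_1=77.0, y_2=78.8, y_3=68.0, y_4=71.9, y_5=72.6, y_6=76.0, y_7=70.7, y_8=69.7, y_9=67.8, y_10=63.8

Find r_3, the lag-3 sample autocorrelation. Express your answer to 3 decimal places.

Mean ȳ = (77.0 + 78.8 + 68.0 + 71.9 + 72.6 + 76.0 + 70.7 + 69.7 + 67.8 + 63.8)/10 = 71.6300
Numerator Σ_{t=1}^{7}(y_t−ȳ)(y_{t+3}−ȳ) = -19.0367
Denominator Σ(y_t−ȳ)² = 194.1010
r_3 = -19.0367 / 194.1010 = -0.098

-0.098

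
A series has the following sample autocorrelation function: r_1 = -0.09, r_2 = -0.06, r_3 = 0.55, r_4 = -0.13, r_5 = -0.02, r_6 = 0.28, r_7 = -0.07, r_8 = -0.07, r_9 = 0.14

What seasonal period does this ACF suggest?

3

The largest autocorrelation is r_3 = 0.55, with a weaker echo at lag 6 (0.28); the remaining lags stay at or below 0.14.
The dominant spike at lag 3 indicates a seasonal period of 3.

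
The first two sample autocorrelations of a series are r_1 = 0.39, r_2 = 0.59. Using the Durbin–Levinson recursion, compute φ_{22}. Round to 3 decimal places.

φ_{22} = (r_2 − r_1²) / (1 − r_1²)
r_1² = (0.39)² = 0.1521
Numerator = 0.59 − 0.1521 = 0.4379; denominator = 1 − 0.1521 = 0.8479
φ_{22} = 0.4379 / 0.8479 = 0.516

0.516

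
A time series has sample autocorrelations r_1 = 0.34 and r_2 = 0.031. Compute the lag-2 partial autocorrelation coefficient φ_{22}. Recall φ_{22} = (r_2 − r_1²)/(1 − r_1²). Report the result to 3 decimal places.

-0.096

φ_{22} = (r_2 − r_1²) / (1 − r_1²)
r_1² = (0.34)² = 0.1156
Numerator = 0.031 − 0.1156 = -0.0846; denominator = 1 − 0.1156 = 0.8844
φ_{22} = -0.0846 / 0.8844 = -0.096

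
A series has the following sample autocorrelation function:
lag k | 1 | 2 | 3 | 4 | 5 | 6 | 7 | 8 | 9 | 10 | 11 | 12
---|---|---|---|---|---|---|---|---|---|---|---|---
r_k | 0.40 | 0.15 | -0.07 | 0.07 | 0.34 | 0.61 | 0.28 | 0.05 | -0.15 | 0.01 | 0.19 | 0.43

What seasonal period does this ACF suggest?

The largest autocorrelation is r_6 = 0.61, with a weaker echo at lag 12 (0.43); the remaining lags stay at or below 0.40. The elevated value at lag 1 (0.40), dropping to 0.15 at lag 2, reflects decaying short-term dependence rather than seasonality.
The dominant spike at lag 6 indicates a seasonal period of 6.

6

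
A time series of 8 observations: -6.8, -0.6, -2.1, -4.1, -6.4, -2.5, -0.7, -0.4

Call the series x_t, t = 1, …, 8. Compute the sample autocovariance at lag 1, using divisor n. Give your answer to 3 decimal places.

Mean x̄ = (-6.8 − 0.6 − 2.1 − 4.1 − 6.4 − 2.5 − 0.7 − 0.4)/8 = -2.9500
Deviations: -3.8500, 2.3500, 0.8500, -1.1500, -3.4500, 0.4500, 2.2500, 2.5500
Σ_{t=1}^{7}(x_t−x̄)(x_{t+1}−x̄) = 1.1375
γ_1 = 1.1375 / 8 = 0.142

0.142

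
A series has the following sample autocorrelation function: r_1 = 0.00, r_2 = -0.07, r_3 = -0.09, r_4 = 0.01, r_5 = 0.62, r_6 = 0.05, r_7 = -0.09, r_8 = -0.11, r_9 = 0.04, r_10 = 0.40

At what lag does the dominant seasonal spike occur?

The largest autocorrelation is r_5 = 0.62, with a weaker echo at lag 10 (0.40); the remaining lags stay at or below 0.05.
The dominant spike at lag 5 indicates a seasonal period of 5.

5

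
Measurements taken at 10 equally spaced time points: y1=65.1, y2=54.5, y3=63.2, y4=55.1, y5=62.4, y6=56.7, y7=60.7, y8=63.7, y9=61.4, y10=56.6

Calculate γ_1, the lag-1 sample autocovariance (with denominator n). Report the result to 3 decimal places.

-8.045

Mean ȳ = (65.1 + 54.5 + 63.2 + 55.1 + 62.4 + 56.7 + 60.7 + 63.7 + 61.4 + 56.6)/10 = 59.9400
Σ_{t=1}^{9}(y_t−ȳ)(y_{t+1}−ȳ) = -80.4516
γ_1 = -80.4516 / 10 = -8.045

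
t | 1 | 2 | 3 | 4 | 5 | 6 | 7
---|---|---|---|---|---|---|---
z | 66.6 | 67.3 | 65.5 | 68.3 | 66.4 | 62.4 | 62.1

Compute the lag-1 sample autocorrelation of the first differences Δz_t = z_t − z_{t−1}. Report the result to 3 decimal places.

First differences Δz: 0.7, -1.8, 2.8, -1.9, -4.0, -0.3
Mean of differences = -0.7500
Numerator Σ(Δz_t−Δz̄)(Δz_{t+1}−Δz̄) = -7.0575
Denominator Σ(Δz_t−Δz̄)² = 27.8950
r_1(Δz) = -7.0575 / 27.8950 = -0.253

-0.253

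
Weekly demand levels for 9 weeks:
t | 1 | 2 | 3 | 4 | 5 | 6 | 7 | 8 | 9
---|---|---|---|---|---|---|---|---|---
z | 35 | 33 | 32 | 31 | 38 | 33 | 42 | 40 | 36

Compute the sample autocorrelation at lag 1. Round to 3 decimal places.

0.205

Mean z̄ = (35 + 33 + 32 + 31 + 38 + 33 + 42 + 40 + 36)/9 = 35.5556
Numerator Σ_{t=1}^{8}(z_t−z̄)(z_{t+1}−z̄) = 23.4691
Denominator Σ(z_t−z̄)² = 114.2222
r_1 = 23.4691 / 114.2222 = 0.205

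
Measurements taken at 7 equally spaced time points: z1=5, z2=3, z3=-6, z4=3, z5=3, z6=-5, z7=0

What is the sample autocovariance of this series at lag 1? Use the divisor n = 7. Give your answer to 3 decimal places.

-3.761

Mean z̄ = (5 + 3 − 6 + 3 + 3 − 5 + 0)/7 = 0.4286
Deviations: 4.5714, 2.5714, -6.4286, 2.5714, 2.5714, -5.4286, -0.4286
Σ_{t=1}^{6}(z_t−z̄)(z_{t+1}−z̄) = -26.3265
γ_1 = -26.3265 / 7 = -3.761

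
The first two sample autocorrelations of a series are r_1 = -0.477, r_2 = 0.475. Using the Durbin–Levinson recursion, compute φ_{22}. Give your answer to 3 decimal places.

φ_{22} = (r_2 − r_1²) / (1 − r_1²)
r_1² = (-0.477)² = 0.227529
Numerator = 0.475 − 0.2275 = 0.2475; denominator = 1 − 0.2275 = 0.7725
φ_{22} = 0.2475 / 0.7725 = 0.320

0.320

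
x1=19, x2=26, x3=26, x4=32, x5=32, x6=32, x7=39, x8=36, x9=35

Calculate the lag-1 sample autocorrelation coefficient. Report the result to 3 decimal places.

Mean x̄ = (19 + 26 + 26 + 32 + 32 + 32 + 39 + 36 + 35)/9 = 30.7778
Numerator Σ_{t=1}^{8}(x_t−x̄)(x_{t+1}−x̄) = 151.2840
Denominator Σ(x_t−x̄)² = 301.5556
r_1 = 151.2840 / 301.5556 = 0.502

0.502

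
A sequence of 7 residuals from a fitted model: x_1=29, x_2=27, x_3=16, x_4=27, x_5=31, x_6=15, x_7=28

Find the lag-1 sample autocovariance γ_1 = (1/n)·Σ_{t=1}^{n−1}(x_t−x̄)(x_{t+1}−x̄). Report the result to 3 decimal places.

-15.522

Mean x̄ = (29 + 27 + 16 + 27 + 31 + 15 + 28)/7 = 24.7143
Σ_{t=1}^{6}(x_t−x̄)(x_{t+1}−x̄) = -108.6531
γ_1 = -108.6531 / 7 = -15.522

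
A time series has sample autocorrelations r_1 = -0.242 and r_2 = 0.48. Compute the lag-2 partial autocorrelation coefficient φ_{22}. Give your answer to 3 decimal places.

φ_{22} = (r_2 − r_1²) / (1 − r_1²)
r_1² = (-0.242)² = 0.058564
Numerator = 0.48 − 0.0586 = 0.4214; denominator = 1 − 0.0586 = 0.9414
φ_{22} = 0.4214 / 0.9414 = 0.448

0.448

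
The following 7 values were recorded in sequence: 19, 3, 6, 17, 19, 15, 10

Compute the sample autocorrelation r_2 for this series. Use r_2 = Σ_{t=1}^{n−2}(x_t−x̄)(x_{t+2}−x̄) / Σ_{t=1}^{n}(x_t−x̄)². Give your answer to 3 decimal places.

-0.534

Mean x̄ = (19 + 3 + 6 + 17 + 19 + 15 + 10)/7 = 12.7143
Σ(x_t−x̄)(x_{t+2}−x̄) = (-42.2041) + (-41.6327) + (-42.2041) + (9.7959) + (-17.0612) = -133.3061
Denominator Σ(x_t−x̄)² = 249.4286
r_2 = -133.3061 / 249.4286 = -0.534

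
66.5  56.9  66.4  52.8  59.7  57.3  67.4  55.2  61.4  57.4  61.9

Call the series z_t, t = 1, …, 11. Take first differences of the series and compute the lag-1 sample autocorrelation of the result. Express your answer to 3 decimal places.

-0.802

First differences Δz: -9.6, 9.5, -13.6, 6.9, -2.4, 10.1, -12.2, 6.2, -4.0, 4.5
Mean of differences = -0.4600
Numerator Σ(Δz_t−Δz̄)(Δz_{t+1}−Δz̄) = -596.6816
Denominator Σ(Δz_t−Δz̄)² = 744.1640
r_1(Δz) = -596.6816 / 744.1640 = -0.802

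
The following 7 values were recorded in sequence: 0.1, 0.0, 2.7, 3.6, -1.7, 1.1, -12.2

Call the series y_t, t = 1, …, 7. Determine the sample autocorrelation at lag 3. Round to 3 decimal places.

Mean ȳ = (0.1 + 0.0 + 2.7 + 3.6 − 1.7 + 1.1 − 12.2)/7 = -0.9143
Deviations from mean: 1.0143, 0.9143, 3.6143, 4.5143, -0.7857, 2.0143, -11.2857
Numerator Σ_{t=1}^{4}(y_t−ȳ)(y_{t+3}−ȳ) = -39.8063
Denominator Σ(y_t−ȳ)² = 167.3486
r_3 = -39.8063 / 167.3486 = -0.238

-0.238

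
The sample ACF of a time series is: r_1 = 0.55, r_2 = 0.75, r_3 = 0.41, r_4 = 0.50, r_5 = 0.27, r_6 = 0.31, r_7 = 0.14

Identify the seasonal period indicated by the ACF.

2

The largest autocorrelation is r_2 = 0.75; the remaining lags stay at or below 0.55.
The dominant spike at lag 2 indicates a seasonal period of 2.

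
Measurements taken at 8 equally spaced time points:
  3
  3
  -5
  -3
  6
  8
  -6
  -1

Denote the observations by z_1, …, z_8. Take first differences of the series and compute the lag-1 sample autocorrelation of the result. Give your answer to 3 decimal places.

-0.225

First differences Δz: 0, -8, 2, 9, 2, -14, 5
Mean of differences = -0.5714
Numerator Σ(Δz_t−Δz̄)(Δz_{t+1}−Δz̄) = -83.4694
Denominator Σ(Δz_t−Δz̄)² = 371.7143
r_1(Δz) = -83.4694 / 371.7143 = -0.225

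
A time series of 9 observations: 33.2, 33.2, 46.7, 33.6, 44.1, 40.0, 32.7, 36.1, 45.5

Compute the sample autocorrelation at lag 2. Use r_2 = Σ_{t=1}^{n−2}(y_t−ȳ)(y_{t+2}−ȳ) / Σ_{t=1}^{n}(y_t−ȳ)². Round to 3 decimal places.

Mean ȳ = (33.2 + 33.2 + 46.7 + 33.6 + 44.1 + 40.0 + 32.7 + 36.1 + 45.5)/9 = 38.3444
Numerator Σ_{t=1}^{7}(y_t−ȳ)(y_{t+2}−ȳ) = -54.9328
Denominator Σ(y_t−ȳ)² = 269.2222
r_2 = -54.9328 / 269.2222 = -0.204

-0.204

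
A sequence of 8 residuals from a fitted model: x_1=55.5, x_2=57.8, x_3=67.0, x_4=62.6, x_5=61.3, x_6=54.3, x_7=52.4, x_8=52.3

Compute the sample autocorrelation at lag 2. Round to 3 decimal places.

-0.035

Mean x̄ = (55.5 + 57.8 + 67.0 + 62.6 + 61.3 + 54.3 + 52.4 + 52.3)/8 = 57.9000
Numerator Σ_{t=1}^{6}(x_t−x̄)(x_{t+2}−x̄) = -6.8300
Denominator Σ(x_t−x̄)² = 196.8000
r_2 = -6.8300 / 196.8000 = -0.035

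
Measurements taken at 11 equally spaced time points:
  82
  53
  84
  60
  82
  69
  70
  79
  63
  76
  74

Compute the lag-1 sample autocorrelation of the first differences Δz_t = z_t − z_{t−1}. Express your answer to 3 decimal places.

First differences Δz: -29, 31, -24, 22, -13, 1, 9, -16, 13, -2
Mean of differences = -0.8000
Numerator Σ(Δz_t−Δz̄)(Δz_{t+1}−Δz̄) = -2821.2400
Denominator Σ(Δz_t−Δz̄)² = 3535.6000
r_1(Δz) = -2821.2400 / 3535.6000 = -0.798

-0.798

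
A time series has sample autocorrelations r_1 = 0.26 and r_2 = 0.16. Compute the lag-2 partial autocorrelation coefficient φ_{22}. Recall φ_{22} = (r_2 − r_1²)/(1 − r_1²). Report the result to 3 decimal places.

0.099

φ_{22} = (r_2 − r_1²) / (1 − r_1²)
r_1² = (0.26)² = 0.0676
Numerator = 0.16 − 0.0676 = 0.0924; denominator = 1 − 0.0676 = 0.9324
φ_{22} = 0.0924 / 0.9324 = 0.099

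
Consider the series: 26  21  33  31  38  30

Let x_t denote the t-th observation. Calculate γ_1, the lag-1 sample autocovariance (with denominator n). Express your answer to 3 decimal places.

Mean x̄ = (26 + 21 + 33 + 31 + 38 + 30)/6 = 29.8333
Deviations: -3.8333, -8.8333, 3.1667, 1.1667, 8.1667, 0.1667
Σ_{t=1}^{5}(x_t−x̄)(x_{t+1}−x̄) = 20.4722
γ_1 = 20.4722 / 6 = 3.412

3.412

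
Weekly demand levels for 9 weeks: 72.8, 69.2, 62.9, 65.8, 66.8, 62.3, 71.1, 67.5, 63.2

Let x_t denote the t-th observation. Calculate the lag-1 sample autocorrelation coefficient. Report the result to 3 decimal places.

-0.089

Mean x̄ = (72.8 + 69.2 + 62.9 + 65.8 + 66.8 + 62.3 + 71.1 + 67.5 + 63.2)/9 = 66.8444
Numerator Σ_{t=1}^{8}(x_t−x̄)(x_{t+1}−x̄) = -9.8331
Denominator Σ(x_t−x̄)² = 110.1422
r_1 = -9.8331 / 110.1422 = -0.089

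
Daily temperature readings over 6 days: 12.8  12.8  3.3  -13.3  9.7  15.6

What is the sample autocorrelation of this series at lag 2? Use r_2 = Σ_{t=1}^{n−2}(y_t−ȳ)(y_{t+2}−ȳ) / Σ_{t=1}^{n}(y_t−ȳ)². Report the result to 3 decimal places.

Mean ȳ = (12.8 + 12.8 + 3.3 − 13.3 + 9.7 + 15.6)/6 = 6.8167
Deviations from mean: 5.9833, 5.9833, -3.5167, -20.1167, 2.8833, 8.7833
Numerator Σ_{t=1}^{4}(y_t−ȳ)(y_{t+2}−ȳ) = -328.2372
Denominator Σ(y_t−ȳ)² = 574.1083
r_2 = -328.2372 / 574.1083 = -0.572

-0.572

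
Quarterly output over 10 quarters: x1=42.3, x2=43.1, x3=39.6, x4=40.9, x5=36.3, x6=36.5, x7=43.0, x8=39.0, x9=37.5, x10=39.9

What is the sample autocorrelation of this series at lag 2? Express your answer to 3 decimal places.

Mean x̄ = (42.3 + 43.1 + 39.6 + 40.9 + 36.3 + 36.5 + 43.0 + 39.0 + 37.5 + 39.9)/10 = 39.8100
Numerator Σ_{t=1}^{8}(x_t−x̄)(x_{t+2}−x̄) = -15.7652
Denominator Σ(x_t−x̄)² = 57.7090
r_2 = -15.7652 / 57.7090 = -0.273

-0.273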